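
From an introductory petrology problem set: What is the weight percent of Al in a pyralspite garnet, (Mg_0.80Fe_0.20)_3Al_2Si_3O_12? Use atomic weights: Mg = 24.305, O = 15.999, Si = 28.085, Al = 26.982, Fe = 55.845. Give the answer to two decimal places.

Formula mass = 2.40*24.305 + 0.60*55.845 + 2*26.982 + 3*28.085 + 12*15.999 = 422.046 g/mol, of which 53.964 g is Al.
So Al makes up 53.964/422.046 = 0.1279 of the mass, i.e. 12.79%.

12.79 wt%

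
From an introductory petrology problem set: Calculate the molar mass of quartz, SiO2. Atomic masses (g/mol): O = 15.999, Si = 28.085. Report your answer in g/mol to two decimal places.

60.08 g/mol

M = 1·28.085 + 2·15.999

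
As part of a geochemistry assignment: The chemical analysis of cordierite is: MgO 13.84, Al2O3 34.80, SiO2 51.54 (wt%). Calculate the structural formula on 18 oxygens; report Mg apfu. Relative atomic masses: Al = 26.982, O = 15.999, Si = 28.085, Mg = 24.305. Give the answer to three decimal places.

13.84 wt% MgO ÷ 40.304 g/mol = 0.34339 mol, giving 0.34339 Mg and 0.34339 O.
34.80 wt% Al2O3 ÷ 101.961 g/mol = 0.34131 mol, giving 0.68262 Al and 1.02393 O.
51.54 wt% SiO2 ÷ 60.083 g/mol = 0.85781 mol, giving 0.85781 Si and 1.71562 O.
Oxygen sums to 3.08294; scaling by 18/3.08294 = 5.83858 puts the formula on 18 O.
Mg: 0.34339 × 5.83858 = 2.005 atoms per formula unit.

2.005 Mg apfu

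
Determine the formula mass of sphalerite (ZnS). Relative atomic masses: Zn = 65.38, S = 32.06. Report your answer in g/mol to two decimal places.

97.44 g/mol

The formula mass is the sum 1·65.38 + 1·32.06.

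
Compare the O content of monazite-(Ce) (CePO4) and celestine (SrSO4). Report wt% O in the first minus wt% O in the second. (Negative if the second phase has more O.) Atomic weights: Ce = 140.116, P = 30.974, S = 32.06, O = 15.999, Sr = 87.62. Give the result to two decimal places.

-7.62 percentage points

M(CePO4) = 235.086 g/mol, so wt% O = 63.996/235.086 × 100 = 27.22%.
M(SrSO4) = 183.676 g/mol, so wt% O = 63.996/183.676 × 100 = 34.84%.
27.22 − 34.84 = -7.62 pp.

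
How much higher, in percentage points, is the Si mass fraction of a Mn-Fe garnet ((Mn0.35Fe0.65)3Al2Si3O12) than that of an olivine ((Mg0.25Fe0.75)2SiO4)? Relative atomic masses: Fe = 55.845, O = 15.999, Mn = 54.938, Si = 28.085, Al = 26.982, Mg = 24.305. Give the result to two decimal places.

2.02 percentage points

First mineral: 84.255 g Si in 496.790 g formula = 16.96 wt% Si.
Second mineral: 28.085 g Si in 188.001 g formula = 14.94 wt% Si.
16.96% − 14.94% gives a difference of 2.02 percentage points.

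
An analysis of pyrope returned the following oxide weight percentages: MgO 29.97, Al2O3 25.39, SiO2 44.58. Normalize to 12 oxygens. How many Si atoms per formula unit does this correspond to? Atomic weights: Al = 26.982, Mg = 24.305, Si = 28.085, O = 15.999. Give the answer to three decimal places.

29.97 wt% MgO ÷ 40.304 g/mol = 0.74360 mol, giving 0.74360 Mg and 0.74360 O.
25.39 wt% Al2O3 ÷ 101.961 g/mol = 0.24902 mol, giving 0.49804 Al and 0.74706 O.
44.58 wt% SiO2 ÷ 60.083 g/mol = 0.74197 mol, giving 0.74197 Si and 1.48394 O.
Oxygen sums to 2.97460; scaling by 12/2.97460 = 4.03416 puts the formula on 12 O.
Si: 0.74197 × 4.03416 = 2.993 atoms per formula unit.

2.993 Si apfu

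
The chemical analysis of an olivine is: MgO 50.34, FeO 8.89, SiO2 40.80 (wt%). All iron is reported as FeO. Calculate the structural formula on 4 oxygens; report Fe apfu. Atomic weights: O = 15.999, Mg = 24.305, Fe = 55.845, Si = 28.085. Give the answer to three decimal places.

0.181 Fe apfu

50.34 wt% MgO ÷ 40.304 g/mol = 1.24901 mol, giving 1.24901 Mg and 1.24901 O.
8.89 wt% FeO ÷ 71.844 g/mol = 0.12374 mol, giving 0.12374 Fe and 0.12374 O.
40.80 wt% SiO2 ÷ 60.083 g/mol = 0.67906 mol, giving 0.67906 Si and 1.35812 O.
Oxygen sums to 2.73087; scaling by 4/2.73087 = 1.46473 puts the formula on 4 O.
Fe: 0.12374 × 1.46473 = 0.181 atoms per formula unit.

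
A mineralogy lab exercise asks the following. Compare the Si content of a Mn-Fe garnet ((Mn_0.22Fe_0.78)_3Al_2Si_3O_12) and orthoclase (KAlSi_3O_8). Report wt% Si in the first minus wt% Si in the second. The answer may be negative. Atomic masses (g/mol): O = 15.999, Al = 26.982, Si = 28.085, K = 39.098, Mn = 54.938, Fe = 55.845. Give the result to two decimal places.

-13.32 percentage points

First mineral: 84.255 g Si in 497.143 g formula = 16.95 wt% Si.
Second mineral: 84.255 g Si in 278.327 g formula = 30.27 wt% Si.
16.95% − 30.27% gives a difference of -13.32 percentage points.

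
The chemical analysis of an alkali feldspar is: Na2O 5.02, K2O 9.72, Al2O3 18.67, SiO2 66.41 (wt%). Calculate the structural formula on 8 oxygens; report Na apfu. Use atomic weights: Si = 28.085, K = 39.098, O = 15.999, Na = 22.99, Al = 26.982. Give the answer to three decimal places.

0.440 Na apfu

5.02 wt% Na2O ÷ 61.979 g/mol = 0.08100 mol, giving 0.16200 Na and 0.08100 O.
9.72 wt% K2O ÷ 94.195 g/mol = 0.10319 mol, giving 0.20638 K and 0.10319 O.
18.67 wt% Al2O3 ÷ 101.961 g/mol = 0.18311 mol, giving 0.36622 Al and 0.54933 O.
66.41 wt% SiO2 ÷ 60.083 g/mol = 1.10530 mol, giving 1.10530 Si and 2.21060 O.
Oxygen sums to 2.94412; scaling by 8/2.94412 = 2.71728 puts the formula on 8 O.
Na: 0.16200 × 2.71728 = 0.440 atoms per formula unit.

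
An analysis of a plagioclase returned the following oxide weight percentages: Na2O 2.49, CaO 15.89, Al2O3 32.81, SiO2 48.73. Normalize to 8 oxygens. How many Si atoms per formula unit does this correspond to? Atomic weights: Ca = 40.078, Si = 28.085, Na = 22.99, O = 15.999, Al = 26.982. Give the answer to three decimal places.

2.229 Si apfu

Na2O (M=61.979): mol = 0.04017; Na = 0.08034, O = 0.04017.
CaO (M=56.077): mol = 0.28336; Ca = 0.28336, O = 0.28336.
Al2O3 (M=101.961): mol = 0.32179; Al = 0.64358, O = 0.96537.
SiO2 (M=60.083): mol = 0.81104; Si = 0.81104, O = 1.62208.
ΣO = 2.91098; factor = 8/ΣO = 2.74822.
Si apfu = 0.81104 × 2.74822 = 2.229.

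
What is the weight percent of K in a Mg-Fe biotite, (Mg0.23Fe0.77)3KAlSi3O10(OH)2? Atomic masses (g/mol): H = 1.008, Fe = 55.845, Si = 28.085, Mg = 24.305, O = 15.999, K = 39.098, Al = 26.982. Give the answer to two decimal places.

Molar mass of (Mg0.23Fe0.77)3KAlSi3O10(OH)2: 0.69*24.305 + 2.31*55.845 + 1*39.098 + 1*26.982 + 3*28.085 + 12*15.999 + 2*1.008 = 490.111 g/mol.
Mass of K per formula unit: 1 × 39.098 = 39.098 g.
Weight fraction K = 39.098 / 490.111 = 0.0798.

7.98 weight percent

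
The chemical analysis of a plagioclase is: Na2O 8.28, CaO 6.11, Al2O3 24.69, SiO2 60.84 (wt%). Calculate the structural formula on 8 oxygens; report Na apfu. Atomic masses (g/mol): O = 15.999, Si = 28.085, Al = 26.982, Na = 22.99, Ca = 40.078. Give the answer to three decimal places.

0.714 Na apfu

Na2O (M=61.979): mol = 0.13359; Na = 0.26718, O = 0.13359.
CaO (M=56.077): mol = 0.10896; Ca = 0.10896, O = 0.10896.
Al2O3 (M=101.961): mol = 0.24215; Al = 0.48430, O = 0.72645.
SiO2 (M=60.083): mol = 1.01260; Si = 1.01260, O = 2.02520.
ΣO = 2.99420; factor = 8/ΣO = 2.67183.
Na apfu = 0.26718 × 2.67183 = 0.714.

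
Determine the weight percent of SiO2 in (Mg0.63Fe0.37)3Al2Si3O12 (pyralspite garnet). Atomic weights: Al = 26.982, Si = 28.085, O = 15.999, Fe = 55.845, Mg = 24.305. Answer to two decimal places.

41.14 wt%

M((Mg0.63Fe0.37)3Al2Si3O12) = 438.131 g/mol; M(SiO2) = 60.083 g/mol.
Moles SiO2 per formula unit = 3 Si ÷ 1 = 3.0000.
SiO2 fraction = (3.0000 × 60.083) / 438.131 = 180.249/438.131 = 0.4114.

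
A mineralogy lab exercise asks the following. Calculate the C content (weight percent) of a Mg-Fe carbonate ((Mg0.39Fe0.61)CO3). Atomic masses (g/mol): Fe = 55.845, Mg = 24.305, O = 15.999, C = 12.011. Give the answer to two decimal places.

11.60 weight percent

Formula mass = 0.39×24.305 + 0.61×55.845 + 1×12.011 + 3×15.999 = 103.552 g/mol, of which 12.011 g is C.
So C makes up 12.011/103.552 = 0.1160 of the mass, i.e. 11.60%.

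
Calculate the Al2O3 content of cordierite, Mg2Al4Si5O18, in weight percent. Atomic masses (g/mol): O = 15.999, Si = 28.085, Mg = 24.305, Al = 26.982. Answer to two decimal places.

34.86 wt%

Formula mass = 584.945 g/mol.
4 Al → 2.0000 mol Al2O3 per formula unit; M(Al2O3) = 101.961, so Al2O3 mass = 203.922 g.
203.922/584.945 × 100 = 34.86 wt%.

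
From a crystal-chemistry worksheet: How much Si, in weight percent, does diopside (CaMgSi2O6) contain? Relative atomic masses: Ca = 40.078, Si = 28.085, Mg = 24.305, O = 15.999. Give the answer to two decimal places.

25.94 weight percent

Formula mass = 1×40.078 + 1×24.305 + 2×28.085 + 6×15.999 = 216.547 g/mol, of which 56.170 g is Si.
So Si makes up 56.170/216.547 = 0.2594 of the mass, i.e. 25.94%.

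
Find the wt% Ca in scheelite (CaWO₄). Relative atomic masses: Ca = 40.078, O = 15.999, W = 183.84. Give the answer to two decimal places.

13.92 weight percent

Formula mass = 1*40.078 + 1*183.84 + 4*15.999 = 287.914 g/mol, of which 40.078 g is Ca.
So Ca makes up 40.078/287.914 = 0.1392 of the mass, i.e. 13.92%.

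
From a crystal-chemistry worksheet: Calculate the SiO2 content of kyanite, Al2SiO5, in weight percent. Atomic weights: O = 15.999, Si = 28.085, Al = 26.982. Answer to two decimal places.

37.08 wt%

M(Al2SiO5) = 162.044 g/mol; M(SiO2) = 60.083 g/mol.
Moles SiO2 per formula unit = 1 Si ÷ 1 = 1.0000.
SiO2 fraction = (1.0000 × 60.083) / 162.044 = 60.083/162.044 = 0.3708.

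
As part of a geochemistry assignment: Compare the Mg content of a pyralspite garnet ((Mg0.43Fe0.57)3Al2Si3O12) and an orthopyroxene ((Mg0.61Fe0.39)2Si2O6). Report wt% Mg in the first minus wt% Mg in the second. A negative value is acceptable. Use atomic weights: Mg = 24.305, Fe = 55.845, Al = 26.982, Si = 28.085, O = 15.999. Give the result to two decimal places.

-6.30 percentage points

First mineral: 31.353 g Mg in 457.055 g formula = 6.86 wt% Mg.
Second mineral: 29.652 g Mg in 225.375 g formula = 13.16 wt% Mg.
6.86% − 13.16% gives a difference of -6.30 percentage points.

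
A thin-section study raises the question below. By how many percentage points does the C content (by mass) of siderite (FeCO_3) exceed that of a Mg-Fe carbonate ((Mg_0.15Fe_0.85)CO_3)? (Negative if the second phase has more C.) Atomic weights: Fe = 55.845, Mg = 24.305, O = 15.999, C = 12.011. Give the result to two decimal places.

-0.44 percentage points

M(FeCO_3) = 115.853 g/mol, so wt% C = 12.011/115.853 × 100 = 10.37%.
M((Mg_0.15Fe_0.85)CO_3) = 111.122 g/mol, so wt% C = 12.011/111.122 × 100 = 10.81%.
10.37 − 10.81 = -0.44 pp.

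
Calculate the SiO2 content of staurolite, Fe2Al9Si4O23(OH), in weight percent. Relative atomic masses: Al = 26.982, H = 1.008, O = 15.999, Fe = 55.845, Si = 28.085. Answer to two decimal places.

28.21 wt%

Molar mass of Fe2Al9Si4O23(OH) = 2×55.845 + 9×26.982 + 4×28.085 + 24×15.999 + 1×1.008 = 851.852 g/mol.
Each formula unit contains 4 Si, equivalent to 4/1 = 4.0000 mol SiO2.
M(SiO2) = 1×28.085 + 2×15.999 = 60.083 g/mol.
Mass of SiO2 per formula unit = 4.0000 × 60.083 = 240.332 g.
SiO2 wt% = 240.332 / 851.852 × 100 = 28.21%.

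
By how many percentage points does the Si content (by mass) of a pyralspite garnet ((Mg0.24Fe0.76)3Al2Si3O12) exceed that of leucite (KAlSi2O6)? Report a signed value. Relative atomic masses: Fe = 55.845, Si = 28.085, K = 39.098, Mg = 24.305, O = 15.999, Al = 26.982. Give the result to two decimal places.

-8.00 percentage points

Si in (Mg0.24Fe0.76)3Al2Si3O12: molar mass 475.033 g/mol; 3×28.085 = 84.255 g → 17.74 wt%.
Si in KAlSi2O6: molar mass 218.244 g/mol; 2×28.085 = 56.170 g → 25.74 wt%.
Difference = 17.74 − 25.74 = -8.00 percentage points.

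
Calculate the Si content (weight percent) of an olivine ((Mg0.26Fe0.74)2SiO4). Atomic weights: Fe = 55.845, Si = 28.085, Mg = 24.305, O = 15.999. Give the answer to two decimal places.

Molar mass of (Mg0.26Fe0.74)2SiO4: 0.52*24.305 + 1.48*55.845 + 1*28.085 + 4*15.999 = 187.370 g/mol.
Mass of Si per formula unit: 1 × 28.085 = 28.085 g.
Weight fraction Si = 28.085 / 187.370 = 0.1499.

14.99 weight percent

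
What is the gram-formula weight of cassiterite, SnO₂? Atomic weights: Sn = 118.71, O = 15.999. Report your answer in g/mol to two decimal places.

150.71 g/mol

Sn: 1 × 118.71 = 118.7100
O: 2 × 15.999 = 31.9980
Summing the contributions gives the formula mass.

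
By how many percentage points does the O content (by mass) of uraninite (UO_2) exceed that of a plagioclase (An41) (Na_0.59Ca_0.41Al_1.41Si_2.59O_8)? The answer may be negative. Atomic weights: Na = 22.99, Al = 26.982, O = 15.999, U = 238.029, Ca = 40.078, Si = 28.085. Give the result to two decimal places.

First mineral: 31.998 g O in 270.027 g formula = 11.85 wt% O.
Second mineral: 127.992 g O in 268.773 g formula = 47.62 wt% O.
11.85% − 47.62% gives a difference of -35.77 percentage points.

-35.77 percentage points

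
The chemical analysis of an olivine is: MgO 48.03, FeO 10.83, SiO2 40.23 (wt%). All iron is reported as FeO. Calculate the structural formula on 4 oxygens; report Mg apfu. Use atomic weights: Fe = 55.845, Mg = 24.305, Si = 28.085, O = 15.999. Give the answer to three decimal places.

MgO (M=40.304): mol = 1.19169; Mg = 1.19169, O = 1.19169.
FeO (M=71.844): mol = 0.15074; Fe = 0.15074, O = 0.15074.
SiO2 (M=60.083): mol = 0.66957; Si = 0.66957, O = 1.33914.
ΣO = 2.68157; factor = 4/ΣO = 1.49166.
Mg apfu = 1.19169 × 1.49166 = 1.778.

1.778 Mg apfu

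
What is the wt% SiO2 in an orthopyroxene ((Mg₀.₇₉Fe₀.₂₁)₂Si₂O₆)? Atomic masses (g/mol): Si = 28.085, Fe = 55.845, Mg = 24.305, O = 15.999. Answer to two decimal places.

56.15 wt%

Molar mass of (Mg₀.₇₉Fe₀.₂₁)₂Si₂O₆ = 1.58*24.305 + 0.42*55.845 + 2*28.085 + 6*15.999 = 214.021 g/mol.
Each formula unit contains 2 Si, equivalent to 2/1 = 2.0000 mol SiO2.
M(SiO2) = 1×28.085 + 2×15.999 = 60.083 g/mol.
Mass of SiO2 per formula unit = 2.0000 × 60.083 = 120.166 g.
SiO2 wt% = 120.166 / 214.021 × 100 = 56.15%.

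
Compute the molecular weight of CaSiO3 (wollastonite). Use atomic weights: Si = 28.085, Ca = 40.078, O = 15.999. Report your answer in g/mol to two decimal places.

Ca: 1 × 40.078 = 40.0780
Si: 1 × 28.085 = 28.0850
O: 3 × 15.999 = 47.9970
Summing the contributions gives the formula mass.

116.16 g/mol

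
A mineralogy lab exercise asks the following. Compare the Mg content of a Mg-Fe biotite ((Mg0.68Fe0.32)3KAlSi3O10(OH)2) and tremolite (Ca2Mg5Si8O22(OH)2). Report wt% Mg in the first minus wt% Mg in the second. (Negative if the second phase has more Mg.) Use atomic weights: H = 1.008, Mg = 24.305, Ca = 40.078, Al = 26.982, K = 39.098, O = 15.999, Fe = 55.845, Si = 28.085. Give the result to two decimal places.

M((Mg0.68Fe0.32)3KAlSi3O10(OH)2) = 447.532 g/mol, so wt% Mg = 49.582/447.532 × 100 = 11.08%.
M(Ca2Mg5Si8O22(OH)2) = 812.353 g/mol, so wt% Mg = 121.525/812.353 × 100 = 14.96%.
11.08 − 14.96 = -3.88 pp.

-3.88 percentage points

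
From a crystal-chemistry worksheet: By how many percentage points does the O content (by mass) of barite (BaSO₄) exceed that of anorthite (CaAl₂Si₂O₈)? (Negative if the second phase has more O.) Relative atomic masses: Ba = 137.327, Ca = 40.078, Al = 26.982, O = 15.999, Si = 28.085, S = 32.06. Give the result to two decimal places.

M(BaSO₄) = 233.383 g/mol, so wt% O = 63.996/233.383 × 100 = 27.42%.
M(CaAl₂Si₂O₈) = 278.204 g/mol, so wt% O = 127.992/278.204 × 100 = 46.01%.
27.42 − 46.01 = -18.59 pp.

-18.59 percentage points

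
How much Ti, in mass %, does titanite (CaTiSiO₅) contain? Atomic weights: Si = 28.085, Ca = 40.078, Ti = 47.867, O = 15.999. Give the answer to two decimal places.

24.42 mass %

Formula mass = 1·40.078 + 1·47.867 + 1·28.085 + 5·15.999 = 196.025 g/mol, of which 47.867 g is Ti.
So Ti makes up 47.867/196.025 = 0.2442 of the mass, i.e. 24.42%.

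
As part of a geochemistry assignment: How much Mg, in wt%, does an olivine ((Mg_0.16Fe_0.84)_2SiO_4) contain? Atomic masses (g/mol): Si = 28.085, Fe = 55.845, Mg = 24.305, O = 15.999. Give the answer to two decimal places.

4.02 wt%

Molar mass of (Mg_0.16Fe_0.84)_2SiO_4: 0.32×24.305 + 1.68×55.845 + 1×28.085 + 4×15.999 = 193.678 g/mol.
Mass of Mg per formula unit: 0.32 × 24.305 = 7.778 g.
Weight fraction Mg = 7.778 / 193.678 = 0.0402.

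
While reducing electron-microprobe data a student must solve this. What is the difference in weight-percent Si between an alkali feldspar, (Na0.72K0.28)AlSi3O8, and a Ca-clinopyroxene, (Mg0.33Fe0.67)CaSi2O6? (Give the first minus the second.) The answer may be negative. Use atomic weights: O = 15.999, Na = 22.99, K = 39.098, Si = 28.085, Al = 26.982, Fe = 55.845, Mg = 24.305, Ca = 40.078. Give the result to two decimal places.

M((Na0.72K0.28)AlSi3O8) = 266.729 g/mol, so wt% Si = 84.255/266.729 × 100 = 31.59%.
M((Mg0.33Fe0.67)CaSi2O6) = 237.679 g/mol, so wt% Si = 56.170/237.679 × 100 = 23.63%.
31.59 − 23.63 = 7.96 pp.

7.96 percentage points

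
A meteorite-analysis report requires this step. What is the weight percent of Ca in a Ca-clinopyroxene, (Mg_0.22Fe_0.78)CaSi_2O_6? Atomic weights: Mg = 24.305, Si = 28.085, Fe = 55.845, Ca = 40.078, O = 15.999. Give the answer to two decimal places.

M((Mg_0.22Fe_0.78)CaSi_2O_6) = 241.148 g/mol.
Ca contributes 1 × 40.078 = 40.078 g per mole.
40.078/241.148 = 0.1662 → 16.62%.

16.62 wt%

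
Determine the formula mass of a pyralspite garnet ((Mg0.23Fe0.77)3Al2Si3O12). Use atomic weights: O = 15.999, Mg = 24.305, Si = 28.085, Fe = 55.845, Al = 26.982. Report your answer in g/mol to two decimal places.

475.98 g/mol

The formula mass is the sum 0.69×24.305 + 2.31×55.845 + 2×26.982 + 3×28.085 + 12×15.999.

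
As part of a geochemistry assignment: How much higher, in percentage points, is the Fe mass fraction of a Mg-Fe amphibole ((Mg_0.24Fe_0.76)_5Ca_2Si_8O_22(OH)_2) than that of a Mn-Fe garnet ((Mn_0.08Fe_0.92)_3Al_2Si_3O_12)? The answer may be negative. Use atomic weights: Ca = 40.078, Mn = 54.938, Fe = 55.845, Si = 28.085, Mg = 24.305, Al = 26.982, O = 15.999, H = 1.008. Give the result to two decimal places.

-8.22 percentage points

Fe in (Mg_0.24Fe_0.76)_5Ca_2Si_8O_22(OH)_2: molar mass 932.205 g/mol; 3.80×55.845 = 212.211 g → 22.76 wt%.
Fe in (Mn_0.08Fe_0.92)_3Al_2Si_3O_12: molar mass 497.524 g/mol; 2.76×55.845 = 154.132 g → 30.98 wt%.
Difference = 22.76 − 30.98 = -8.22 percentage points.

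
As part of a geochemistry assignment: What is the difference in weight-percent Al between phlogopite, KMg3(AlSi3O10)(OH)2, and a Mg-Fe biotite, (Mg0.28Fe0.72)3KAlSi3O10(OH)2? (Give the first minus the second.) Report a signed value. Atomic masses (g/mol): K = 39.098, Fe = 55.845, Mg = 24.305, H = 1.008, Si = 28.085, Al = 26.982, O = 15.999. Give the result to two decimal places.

Al in KMg3(AlSi3O10)(OH)2: molar mass 417.254 g/mol; 1×26.982 = 26.982 g → 6.47 wt%.
Al in (Mg0.28Fe0.72)3KAlSi3O10(OH)2: molar mass 485.380 g/mol; 1×26.982 = 26.982 g → 5.56 wt%.
Difference = 6.47 − 5.56 = 0.91 percentage points.

0.91 percentage points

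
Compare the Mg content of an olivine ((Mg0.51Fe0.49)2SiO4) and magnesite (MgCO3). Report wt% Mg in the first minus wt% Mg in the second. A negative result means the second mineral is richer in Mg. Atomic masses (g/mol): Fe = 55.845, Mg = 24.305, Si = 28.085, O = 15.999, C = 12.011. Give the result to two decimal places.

Mg in (Mg0.51Fe0.49)2SiO4: molar mass 171.600 g/mol; 1.02×24.305 = 24.791 g → 14.45 wt%.
Mg in MgCO3: molar mass 84.313 g/mol; 1×24.305 = 24.305 g → 28.83 wt%.
Difference = 14.45 − 28.83 = -14.38 percentage points.

-14.38 percentage points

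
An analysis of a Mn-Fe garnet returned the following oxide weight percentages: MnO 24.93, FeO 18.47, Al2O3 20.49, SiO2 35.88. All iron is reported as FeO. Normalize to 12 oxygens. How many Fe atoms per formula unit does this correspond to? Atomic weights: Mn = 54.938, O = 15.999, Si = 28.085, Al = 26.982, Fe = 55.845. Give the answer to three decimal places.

1.282 Fe apfu

MnO: 24.93/70.937 = 0.35144 mol → 0.35144 mol Mn, 0.35144 mol O.
FeO: 18.47/71.844 = 0.25708 mol → 0.25708 mol Fe, 0.25708 mol O.
Al2O3: 20.49/101.961 = 0.20096 mol → 0.40192 mol Al, 0.60288 mol O.
SiO2: 35.88/60.083 = 0.59717 mol → 0.59717 mol Si, 1.19434 mol O.
Total oxygen = 2.40574 mol. Normalization factor = 12/2.40574 = 4.98807.
Fe per 12 O = 0.25708 × 4.98807 = 1.282.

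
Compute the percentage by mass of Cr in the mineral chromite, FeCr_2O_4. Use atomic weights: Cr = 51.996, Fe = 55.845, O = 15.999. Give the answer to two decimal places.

46.46 weight percent

Formula mass = 1·55.845 + 2·51.996 + 4·15.999 = 223.833 g/mol, of which 103.992 g is Cr.
So Cr makes up 103.992/223.833 = 0.4646 of the mass, i.e. 46.46%.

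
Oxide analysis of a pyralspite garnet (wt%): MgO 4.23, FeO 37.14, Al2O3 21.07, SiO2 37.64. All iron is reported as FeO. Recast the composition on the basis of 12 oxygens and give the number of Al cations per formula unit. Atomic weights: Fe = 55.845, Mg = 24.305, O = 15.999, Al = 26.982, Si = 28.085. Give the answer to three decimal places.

MgO: 4.23/40.304 = 0.10495 mol → 0.10495 mol Mg, 0.10495 mol O.
FeO: 37.14/71.844 = 0.51695 mol → 0.51695 mol Fe, 0.51695 mol O.
Al2O3: 21.07/101.961 = 0.20665 mol → 0.41330 mol Al, 0.61995 mol O.
SiO2: 37.64/60.083 = 0.62647 mol → 0.62647 mol Si, 1.25294 mol O.
Total oxygen = 2.49479 mol. Normalization factor = 12/2.49479 = 4.81002.
Al per 12 O = 0.41330 × 4.81002 = 1.988.

1.988 Al apfu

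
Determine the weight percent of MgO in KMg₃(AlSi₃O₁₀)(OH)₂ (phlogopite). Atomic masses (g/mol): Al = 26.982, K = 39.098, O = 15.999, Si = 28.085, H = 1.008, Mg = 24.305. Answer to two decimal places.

28.98 wt%

Molar mass of KMg₃(AlSi₃O₁₀)(OH)₂ = 1*39.098 + 3*24.305 + 1*26.982 + 3*28.085 + 12*15.999 + 2*1.008 = 417.254 g/mol.
Each formula unit contains 3 Mg, equivalent to 3/1 = 3.0000 mol MgO.
M(MgO) = 1×24.305 + 1×15.999 = 40.304 g/mol.
Mass of MgO per formula unit = 3.0000 × 40.304 = 120.912 g.
MgO wt% = 120.912 / 417.254 × 100 = 28.98%.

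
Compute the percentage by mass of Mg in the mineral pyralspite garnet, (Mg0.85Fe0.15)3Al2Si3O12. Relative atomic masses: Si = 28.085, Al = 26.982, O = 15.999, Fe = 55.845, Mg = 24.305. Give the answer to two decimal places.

Molar mass of (Mg0.85Fe0.15)3Al2Si3O12: 2.55×24.305 + 0.45×55.845 + 2×26.982 + 3×28.085 + 12×15.999 = 417.315 g/mol.
Mass of Mg per formula unit: 2.55 × 24.305 = 61.978 g.
Weight fraction Mg = 61.978 / 417.315 = 0.1485.

14.85 mass %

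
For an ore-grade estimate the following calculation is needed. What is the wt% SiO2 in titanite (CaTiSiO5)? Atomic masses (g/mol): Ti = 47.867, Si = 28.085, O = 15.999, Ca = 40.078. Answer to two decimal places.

M(CaTiSiO5) = 196.025 g/mol; M(SiO2) = 60.083 g/mol.
Moles SiO2 per formula unit = 1 Si ÷ 1 = 1.0000.
SiO2 fraction = (1.0000 × 60.083) / 196.025 = 60.083/196.025 = 0.3065.

30.65 wt%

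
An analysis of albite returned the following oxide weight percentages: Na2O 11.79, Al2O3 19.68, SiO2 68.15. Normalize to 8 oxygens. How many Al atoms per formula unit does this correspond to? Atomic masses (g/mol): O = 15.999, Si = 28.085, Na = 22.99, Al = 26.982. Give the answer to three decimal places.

Na2O (M=61.979): mol = 0.19023; Na = 0.38046, O = 0.19023.
Al2O3 (M=101.961): mol = 0.19301; Al = 0.38602, O = 0.57903.
SiO2 (M=60.083): mol = 1.13426; Si = 1.13426, O = 2.26852.
ΣO = 3.03778; factor = 8/ΣO = 2.63350.
Al apfu = 0.38602 × 2.63350 = 1.017.

1.017 Al apfu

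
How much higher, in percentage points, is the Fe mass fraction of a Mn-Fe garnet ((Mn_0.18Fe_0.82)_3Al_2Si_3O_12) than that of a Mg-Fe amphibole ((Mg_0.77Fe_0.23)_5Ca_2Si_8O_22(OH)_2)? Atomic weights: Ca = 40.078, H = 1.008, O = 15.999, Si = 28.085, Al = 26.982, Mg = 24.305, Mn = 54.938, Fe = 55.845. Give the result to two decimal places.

20.06 percentage points

Fe in (Mn_0.18Fe_0.82)_3Al_2Si_3O_12: molar mass 497.252 g/mol; 2.46×55.845 = 137.379 g → 27.63 wt%.
Fe in (Mg_0.77Fe_0.23)_5Ca_2Si_8O_22(OH)_2: molar mass 848.624 g/mol; 1.15×55.845 = 64.222 g → 7.57 wt%.
Difference = 27.63 − 7.57 = 20.06 percentage points.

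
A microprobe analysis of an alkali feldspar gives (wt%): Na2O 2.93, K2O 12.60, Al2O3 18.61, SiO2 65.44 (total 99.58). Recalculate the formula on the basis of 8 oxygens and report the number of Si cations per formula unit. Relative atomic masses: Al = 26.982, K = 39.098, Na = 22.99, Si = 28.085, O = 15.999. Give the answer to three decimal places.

2.997 Si apfu

2.93 wt% Na2O ÷ 61.979 g/mol = 0.04727 mol, giving 0.09454 Na and 0.04727 O.
12.60 wt% K2O ÷ 94.195 g/mol = 0.13377 mol, giving 0.26754 K and 0.13377 O.
18.61 wt% Al2O3 ÷ 101.961 g/mol = 0.18252 mol, giving 0.36504 Al and 0.54756 O.
65.44 wt% SiO2 ÷ 60.083 g/mol = 1.08916 mol, giving 1.08916 Si and 2.17832 O.
Oxygen sums to 2.90692; scaling by 8/2.90692 = 2.75205 puts the formula on 8 O.
Si: 1.08916 × 2.75205 = 2.997 atoms per formula unit.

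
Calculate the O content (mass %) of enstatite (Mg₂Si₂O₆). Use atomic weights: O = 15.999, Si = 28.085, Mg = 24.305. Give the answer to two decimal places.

47.81 mass %

Formula mass = 2*24.305 + 2*28.085 + 6*15.999 = 200.774 g/mol, of which 95.994 g is O.
So O makes up 95.994/200.774 = 0.4781 of the mass, i.e. 47.81%.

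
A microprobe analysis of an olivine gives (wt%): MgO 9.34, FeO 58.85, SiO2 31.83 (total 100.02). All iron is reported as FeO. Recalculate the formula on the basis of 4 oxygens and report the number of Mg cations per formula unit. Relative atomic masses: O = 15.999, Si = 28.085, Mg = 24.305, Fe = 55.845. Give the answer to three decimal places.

0.439 Mg apfu

9.34 wt% MgO ÷ 40.304 g/mol = 0.23174 mol, giving 0.23174 Mg and 0.23174 O.
58.85 wt% FeO ÷ 71.844 g/mol = 0.81914 mol, giving 0.81914 Fe and 0.81914 O.
31.83 wt% SiO2 ÷ 60.083 g/mol = 0.52977 mol, giving 0.52977 Si and 1.05954 O.
Oxygen sums to 2.11042; scaling by 4/2.11042 = 1.89536 puts the formula on 4 O.
Mg: 0.23174 × 1.89536 = 0.439 atoms per formula unit.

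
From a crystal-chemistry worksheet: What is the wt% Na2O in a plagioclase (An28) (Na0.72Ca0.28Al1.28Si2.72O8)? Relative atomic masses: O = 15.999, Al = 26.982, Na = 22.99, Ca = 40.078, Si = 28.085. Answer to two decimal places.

Formula mass = 266.695 g/mol.
0.72 Na → 0.3600 mol Na2O per formula unit; M(Na2O) = 61.979, so Na2O mass = 22.312 g.
22.312/266.695 × 100 = 8.37 wt%.

8.37 wt%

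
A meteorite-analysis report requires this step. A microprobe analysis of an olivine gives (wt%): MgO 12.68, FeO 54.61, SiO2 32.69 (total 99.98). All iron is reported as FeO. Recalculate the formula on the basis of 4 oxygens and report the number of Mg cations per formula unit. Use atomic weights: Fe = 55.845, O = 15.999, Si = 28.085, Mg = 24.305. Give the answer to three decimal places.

0.582 Mg apfu

12.68 wt% MgO ÷ 40.304 g/mol = 0.31461 mol, giving 0.31461 Mg and 0.31461 O.
54.61 wt% FeO ÷ 71.844 g/mol = 0.76012 mol, giving 0.76012 Fe and 0.76012 O.
32.69 wt% SiO2 ÷ 60.083 g/mol = 0.54408 mol, giving 0.54408 Si and 1.08816 O.
Oxygen sums to 2.16289; scaling by 4/2.16289 = 1.84938 puts the formula on 4 O.
Mg: 0.31461 × 1.84938 = 0.582 atoms per formula unit.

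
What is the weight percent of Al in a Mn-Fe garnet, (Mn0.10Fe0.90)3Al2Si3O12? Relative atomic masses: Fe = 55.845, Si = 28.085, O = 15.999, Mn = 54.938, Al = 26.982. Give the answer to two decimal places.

10.85 wt%

Molar mass of (Mn0.10Fe0.90)3Al2Si3O12: 0.30·54.938 + 2.70·55.845 + 2·26.982 + 3·28.085 + 12·15.999 = 497.470 g/mol.
Mass of Al per formula unit: 2 × 26.982 = 53.964 g.
Weight fraction Al = 53.964 / 497.470 = 0.1085.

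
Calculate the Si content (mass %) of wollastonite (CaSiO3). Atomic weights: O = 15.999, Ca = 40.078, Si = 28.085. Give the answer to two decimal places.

Molar mass of CaSiO3: 1·40.078 + 1·28.085 + 3·15.999 = 116.160 g/mol.
Mass of Si per formula unit: 1 × 28.085 = 28.085 g.
Weight fraction Si = 28.085 / 116.160 = 0.2418.

24.18 mass %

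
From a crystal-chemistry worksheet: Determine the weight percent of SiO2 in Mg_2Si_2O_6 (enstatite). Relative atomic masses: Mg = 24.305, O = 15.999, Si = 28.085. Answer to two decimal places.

M(Mg_2Si_2O_6) = 200.774 g/mol; M(SiO2) = 60.083 g/mol.
Moles SiO2 per formula unit = 2 Si ÷ 1 = 2.0000.
SiO2 fraction = (2.0000 × 60.083) / 200.774 = 120.166/200.774 = 0.5985.

59.85 wt%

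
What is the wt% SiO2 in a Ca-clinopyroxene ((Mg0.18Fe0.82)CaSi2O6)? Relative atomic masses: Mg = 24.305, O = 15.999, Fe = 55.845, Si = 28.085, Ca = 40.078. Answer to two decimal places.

49.57 wt%

Formula mass = 242.410 g/mol.
2 Si → 2.0000 mol SiO2 per formula unit; M(SiO2) = 60.083, so SiO2 mass = 120.166 g.
120.166/242.410 × 100 = 49.57 wt%.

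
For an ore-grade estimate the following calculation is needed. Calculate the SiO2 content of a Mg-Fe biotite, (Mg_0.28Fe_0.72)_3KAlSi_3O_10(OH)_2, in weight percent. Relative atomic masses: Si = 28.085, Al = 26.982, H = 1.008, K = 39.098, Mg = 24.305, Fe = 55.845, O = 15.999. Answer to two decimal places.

Formula mass = 485.380 g/mol.
3 Si → 3.0000 mol SiO2 per formula unit; M(SiO2) = 60.083, so SiO2 mass = 180.249 g.
180.249/485.380 × 100 = 37.14 wt%.

37.14 wt%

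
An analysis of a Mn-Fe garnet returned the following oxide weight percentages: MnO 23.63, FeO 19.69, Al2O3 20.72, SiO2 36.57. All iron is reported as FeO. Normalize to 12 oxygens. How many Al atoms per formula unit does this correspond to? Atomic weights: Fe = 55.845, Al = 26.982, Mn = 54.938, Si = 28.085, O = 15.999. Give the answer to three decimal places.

MnO (M=70.937): mol = 0.33311; Mn = 0.33311, O = 0.33311.
FeO (M=71.844): mol = 0.27407; Fe = 0.27407, O = 0.27407.
Al2O3 (M=101.961): mol = 0.20321; Al = 0.40642, O = 0.60963.
SiO2 (M=60.083): mol = 0.60866; Si = 0.60866, O = 1.21732.
ΣO = 2.43413; factor = 12/ΣO = 4.92989.
Al apfu = 0.40642 × 4.92989 = 2.004.

2.004 Al apfu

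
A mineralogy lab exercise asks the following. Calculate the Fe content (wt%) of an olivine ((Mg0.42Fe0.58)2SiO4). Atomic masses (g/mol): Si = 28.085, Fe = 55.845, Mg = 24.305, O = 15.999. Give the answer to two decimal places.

Molar mass of (Mg0.42Fe0.58)2SiO4: 0.84×24.305 + 1.16×55.845 + 1×28.085 + 4×15.999 = 177.277 g/mol.
Mass of Fe per formula unit: 1.16 × 55.845 = 64.780 g.
Weight fraction Fe = 64.780 / 177.277 = 0.3654.

36.54 wt%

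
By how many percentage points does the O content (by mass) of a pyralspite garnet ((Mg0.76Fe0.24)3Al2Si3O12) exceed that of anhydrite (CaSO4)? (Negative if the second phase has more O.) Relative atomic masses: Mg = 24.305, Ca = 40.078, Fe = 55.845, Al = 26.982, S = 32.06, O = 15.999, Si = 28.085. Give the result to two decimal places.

First mineral: 191.988 g O in 425.831 g formula = 45.09 wt% O.
Second mineral: 63.996 g O in 136.134 g formula = 47.01 wt% O.
45.09% − 47.01% gives a difference of -1.92 percentage points.

-1.92 percentage points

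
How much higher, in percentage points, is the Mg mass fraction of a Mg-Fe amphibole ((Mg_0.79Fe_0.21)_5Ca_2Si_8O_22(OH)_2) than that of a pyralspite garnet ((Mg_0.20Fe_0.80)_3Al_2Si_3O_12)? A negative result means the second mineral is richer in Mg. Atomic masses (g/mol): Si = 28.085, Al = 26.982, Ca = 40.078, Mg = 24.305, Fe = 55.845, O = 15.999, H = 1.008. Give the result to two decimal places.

M((Mg_0.79Fe_0.21)_5Ca_2Si_8O_22(OH)_2) = 845.470 g/mol, so wt% Mg = 96.005/845.470 × 100 = 11.36%.
M((Mg_0.20Fe_0.80)_3Al_2Si_3O_12) = 478.818 g/mol, so wt% Mg = 14.583/478.818 × 100 = 3.05%.
11.36 − 3.05 = 8.31 pp.

8.31 percentage points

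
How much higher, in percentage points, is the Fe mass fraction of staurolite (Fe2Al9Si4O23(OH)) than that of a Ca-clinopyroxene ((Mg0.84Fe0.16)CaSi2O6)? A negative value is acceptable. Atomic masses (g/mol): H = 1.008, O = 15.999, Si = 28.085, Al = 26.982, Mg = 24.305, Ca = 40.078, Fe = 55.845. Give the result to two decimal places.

M(Fe2Al9Si4O23(OH)) = 851.852 g/mol, so wt% Fe = 111.690/851.852 × 100 = 13.11%.
M((Mg0.84Fe0.16)CaSi2O6) = 221.593 g/mol, so wt% Fe = 8.935/221.593 × 100 = 4.03%.
13.11 − 4.03 = 9.08 pp.

9.08 percentage points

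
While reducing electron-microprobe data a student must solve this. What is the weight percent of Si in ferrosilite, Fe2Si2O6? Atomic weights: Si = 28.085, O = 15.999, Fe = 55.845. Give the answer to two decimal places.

Molar mass of Fe2Si2O6: 2·55.845 + 2·28.085 + 6·15.999 = 263.854 g/mol.
Mass of Si per formula unit: 2 × 28.085 = 56.170 g.
Weight fraction Si = 56.170 / 263.854 = 0.2129.

21.29 mass %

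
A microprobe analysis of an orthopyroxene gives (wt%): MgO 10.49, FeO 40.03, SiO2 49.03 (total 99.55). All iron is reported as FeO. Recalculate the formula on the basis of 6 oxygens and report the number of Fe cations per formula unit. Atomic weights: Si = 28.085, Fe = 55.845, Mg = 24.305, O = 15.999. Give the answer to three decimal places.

MgO: 10.49/40.304 = 0.26027 mol → 0.26027 mol Mg, 0.26027 mol O.
FeO: 40.03/71.844 = 0.55718 mol → 0.55718 mol Fe, 0.55718 mol O.
SiO2: 49.03/60.083 = 0.81604 mol → 0.81604 mol Si, 1.63208 mol O.
Total oxygen = 2.44953 mol. Normalization factor = 6/2.44953 = 2.44945.
Fe per 6 O = 0.55718 × 2.44945 = 1.365.

1.365 Fe apfu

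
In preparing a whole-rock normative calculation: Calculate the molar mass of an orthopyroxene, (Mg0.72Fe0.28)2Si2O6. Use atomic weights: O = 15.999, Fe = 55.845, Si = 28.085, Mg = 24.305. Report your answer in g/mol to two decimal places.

218.44 g/mol

Mg: 1.44 × 24.305 = 34.9992
Fe: 0.56 × 55.845 = 31.2732
Si: 2 × 28.085 = 56.1700
O: 6 × 15.999 = 95.9940
Summing the contributions gives the formula mass.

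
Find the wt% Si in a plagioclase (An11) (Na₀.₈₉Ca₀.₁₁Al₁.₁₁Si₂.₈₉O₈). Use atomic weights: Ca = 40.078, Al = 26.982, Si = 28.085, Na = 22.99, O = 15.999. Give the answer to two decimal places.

Molar mass of Na₀.₈₉Ca₀.₁₁Al₁.₁₁Si₂.₈₉O₈: 0.89×22.99 + 0.11×40.078 + 1.11×26.982 + 2.89×28.085 + 8×15.999 = 263.977 g/mol.
Mass of Si per formula unit: 2.89 × 28.085 = 81.166 g.
Weight fraction Si = 81.166 / 263.977 = 0.3075.

30.75 weight percent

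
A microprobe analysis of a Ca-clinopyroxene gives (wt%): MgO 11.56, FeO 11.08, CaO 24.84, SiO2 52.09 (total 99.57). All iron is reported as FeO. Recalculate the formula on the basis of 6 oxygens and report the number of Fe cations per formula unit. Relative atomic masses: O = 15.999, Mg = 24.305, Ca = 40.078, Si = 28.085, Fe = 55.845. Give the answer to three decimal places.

0.353 Fe apfu

MgO: 11.56/40.304 = 0.28682 mol → 0.28682 mol Mg, 0.28682 mol O.
FeO: 11.08/71.844 = 0.15422 mol → 0.15422 mol Fe, 0.15422 mol O.
CaO: 24.84/56.077 = 0.44296 mol → 0.44296 mol Ca, 0.44296 mol O.
SiO2: 52.09/60.083 = 0.86697 mol → 0.86697 mol Si, 1.73394 mol O.
Total oxygen = 2.61794 mol. Normalization factor = 6/2.61794 = 2.29188.
Fe per 6 O = 0.15422 × 2.29188 = 0.353.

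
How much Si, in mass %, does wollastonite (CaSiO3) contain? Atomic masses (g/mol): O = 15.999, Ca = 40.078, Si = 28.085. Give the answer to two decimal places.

24.18 mass %

Formula mass = 1·40.078 + 1·28.085 + 3·15.999 = 116.160 g/mol, of which 28.085 g is Si.
So Si makes up 28.085/116.160 = 0.2418 of the mass, i.e. 24.18%.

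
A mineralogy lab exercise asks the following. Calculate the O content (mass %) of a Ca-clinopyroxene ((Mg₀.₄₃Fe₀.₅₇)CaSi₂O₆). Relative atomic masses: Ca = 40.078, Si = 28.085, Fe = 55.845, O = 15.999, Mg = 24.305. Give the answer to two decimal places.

Formula mass = 0.43×24.305 + 0.57×55.845 + 1×40.078 + 2×28.085 + 6×15.999 = 234.525 g/mol, of which 95.994 g is O.
So O makes up 95.994/234.525 = 0.4093 of the mass, i.e. 40.93%.

40.93 mass %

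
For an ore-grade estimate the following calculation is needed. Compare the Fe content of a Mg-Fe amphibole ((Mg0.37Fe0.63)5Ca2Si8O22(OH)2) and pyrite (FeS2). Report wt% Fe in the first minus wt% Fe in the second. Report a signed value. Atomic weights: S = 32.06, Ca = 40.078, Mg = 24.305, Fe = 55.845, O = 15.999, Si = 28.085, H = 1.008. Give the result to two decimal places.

M((Mg0.37Fe0.63)5Ca2Si8O22(OH)2) = 911.704 g/mol, so wt% Fe = 175.912/911.704 × 100 = 19.29%.
M(FeS2) = 119.965 g/mol, so wt% Fe = 55.845/119.965 × 100 = 46.55%.
19.29 − 46.55 = -27.26 pp.

-27.26 percentage points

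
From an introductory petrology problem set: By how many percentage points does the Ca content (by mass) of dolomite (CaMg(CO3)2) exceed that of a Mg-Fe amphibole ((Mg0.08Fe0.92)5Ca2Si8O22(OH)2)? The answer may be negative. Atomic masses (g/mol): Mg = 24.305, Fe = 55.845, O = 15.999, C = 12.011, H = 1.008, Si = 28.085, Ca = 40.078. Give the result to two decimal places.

13.36 percentage points

M(CaMg(CO3)2) = 184.399 g/mol, so wt% Ca = 40.078/184.399 × 100 = 21.73%.
M((Mg0.08Fe0.92)5Ca2Si8O22(OH)2) = 957.437 g/mol, so wt% Ca = 80.156/957.437 × 100 = 8.37%.
21.73 − 8.37 = 13.36 pp.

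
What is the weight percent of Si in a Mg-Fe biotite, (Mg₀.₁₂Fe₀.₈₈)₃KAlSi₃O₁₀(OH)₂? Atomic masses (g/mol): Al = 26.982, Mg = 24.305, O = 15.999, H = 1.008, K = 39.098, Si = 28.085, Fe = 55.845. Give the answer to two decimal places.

M((Mg₀.₁₂Fe₀.₈₈)₃KAlSi₃O₁₀(OH)₂) = 500.520 g/mol.
Si contributes 3 × 28.085 = 84.255 g per mole.
84.255/500.520 = 0.1683 → 16.83%.

16.83 mass %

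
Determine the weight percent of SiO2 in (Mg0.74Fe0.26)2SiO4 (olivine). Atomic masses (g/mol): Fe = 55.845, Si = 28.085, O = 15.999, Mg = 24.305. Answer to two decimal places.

38.25 wt%

M((Mg0.74Fe0.26)2SiO4) = 157.092 g/mol; M(SiO2) = 60.083 g/mol.
Moles SiO2 per formula unit = 1 Si ÷ 1 = 1.0000.
SiO2 fraction = (1.0000 × 60.083) / 157.092 = 60.083/157.092 = 0.3825.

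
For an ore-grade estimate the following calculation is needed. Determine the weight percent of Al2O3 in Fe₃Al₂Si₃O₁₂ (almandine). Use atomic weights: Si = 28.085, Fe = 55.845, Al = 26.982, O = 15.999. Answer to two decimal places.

Formula mass = 497.742 g/mol.
2 Al → 1.0000 mol Al2O3 per formula unit; M(Al2O3) = 101.961, so Al2O3 mass = 101.961 g.
101.961/497.742 × 100 = 20.48 wt%.

20.48 wt%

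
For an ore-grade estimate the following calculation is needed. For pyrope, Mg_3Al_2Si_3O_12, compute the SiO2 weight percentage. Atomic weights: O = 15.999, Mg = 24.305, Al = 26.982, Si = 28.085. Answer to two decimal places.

44.71 wt%

Molar mass of Mg_3Al_2Si_3O_12 = 3*24.305 + 2*26.982 + 3*28.085 + 12*15.999 = 403.122 g/mol.
Each formula unit contains 3 Si, equivalent to 3/1 = 3.0000 mol SiO2.
M(SiO2) = 1×28.085 + 2×15.999 = 60.083 g/mol.
Mass of SiO2 per formula unit = 3.0000 × 60.083 = 180.249 g.
SiO2 wt% = 180.249 / 403.122 × 100 = 44.71%.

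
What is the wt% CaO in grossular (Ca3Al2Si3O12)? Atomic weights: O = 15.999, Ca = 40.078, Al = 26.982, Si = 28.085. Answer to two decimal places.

37.35 wt%

M(Ca3Al2Si3O12) = 450.441 g/mol; M(CaO) = 56.077 g/mol.
Moles CaO per formula unit = 3 Ca ÷ 1 = 3.0000.
CaO fraction = (3.0000 × 56.077) / 450.441 = 168.231/450.441 = 0.3735.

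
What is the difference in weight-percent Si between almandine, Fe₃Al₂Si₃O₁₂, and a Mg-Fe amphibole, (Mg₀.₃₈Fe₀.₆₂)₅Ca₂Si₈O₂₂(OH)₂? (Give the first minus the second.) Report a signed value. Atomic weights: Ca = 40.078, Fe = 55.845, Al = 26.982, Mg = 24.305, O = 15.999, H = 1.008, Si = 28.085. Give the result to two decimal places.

-7.76 percentage points

First mineral: 84.255 g Si in 497.742 g formula = 16.93 wt% Si.
Second mineral: 224.680 g Si in 910.127 g formula = 24.69 wt% Si.
16.93% − 24.69% gives a difference of -7.76 percentage points.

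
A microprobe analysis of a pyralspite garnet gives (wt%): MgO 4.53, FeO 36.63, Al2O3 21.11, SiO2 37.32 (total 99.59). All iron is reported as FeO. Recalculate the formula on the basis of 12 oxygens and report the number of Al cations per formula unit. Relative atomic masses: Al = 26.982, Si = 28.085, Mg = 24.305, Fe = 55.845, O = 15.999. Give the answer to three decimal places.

1.999 Al apfu

4.53 wt% MgO ÷ 40.304 g/mol = 0.11240 mol, giving 0.11240 Mg and 0.11240 O.
36.63 wt% FeO ÷ 71.844 g/mol = 0.50985 mol, giving 0.50985 Fe and 0.50985 O.
21.11 wt% Al2O3 ÷ 101.961 g/mol = 0.20704 mol, giving 0.41408 Al and 0.62112 O.
37.32 wt% SiO2 ÷ 60.083 g/mol = 0.62114 mol, giving 0.62114 Si and 1.24228 O.
Oxygen sums to 2.48565; scaling by 12/2.48565 = 4.82771 puts the formula on 12 O.
Al: 0.41408 × 4.82771 = 1.999 atoms per formula unit.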